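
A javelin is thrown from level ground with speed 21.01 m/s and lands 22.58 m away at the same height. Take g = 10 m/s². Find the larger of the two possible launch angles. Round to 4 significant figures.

Level-ground range: R = v₀² sin(2θ)/g ⇒ sin 2θ = R g / v₀² = 22.58×10/21.01² = 0.5115.
2θ = arcsin(0.5115) = 30.764° or 180° − 30.764° = 149.236°.
So θ = 15.38° or θ = 74.62°.

74.62°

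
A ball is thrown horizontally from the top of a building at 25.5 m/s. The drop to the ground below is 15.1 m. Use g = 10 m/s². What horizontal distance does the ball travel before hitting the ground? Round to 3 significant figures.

44.3 m

Initial vertical velocity is zero, so the fall time comes from h = ½ g t²: t = √(2 × 15.1 / 10) = 1.738 s.
Horizontal motion is uniform at 25.5 m/s, so x = 25.5 × 1.738 = 44.3 m.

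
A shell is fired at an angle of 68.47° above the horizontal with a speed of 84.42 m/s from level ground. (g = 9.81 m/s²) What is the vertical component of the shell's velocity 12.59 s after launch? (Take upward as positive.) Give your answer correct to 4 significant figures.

-44.98 m/s

Initial vertical component: v_y0 = 84.42 sin 68.47° = 78.530 m/s.
v_y(t) = v_y0 − g t = 78.530 − 9.81 × 12.59 = -44.98 m/s.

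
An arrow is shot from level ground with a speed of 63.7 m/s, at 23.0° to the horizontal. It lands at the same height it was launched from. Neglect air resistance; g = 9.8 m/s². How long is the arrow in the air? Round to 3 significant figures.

Vertical component: v_y = 63.7 sin 23.0° = 24.89 m/s.
For a projectile landing at launch height, time of flight is t = 2 v_y / g = 2 × 24.89 / 9.8 = 5.08 s.

5.08 s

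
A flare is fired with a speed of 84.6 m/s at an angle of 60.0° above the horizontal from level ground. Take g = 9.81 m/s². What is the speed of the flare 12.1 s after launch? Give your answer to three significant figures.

v_x = 84.6 cos 60.0° = 42.30 m/s (constant).
v_y(t) = 84.6 sin 60.0° − g t = 73.27 − 9.81 × 12.1 = -45.43 m/s.
Speed = √(v_x² + v_y²) = √(1789 + 2064) = 62.1 m/s.

62.1 m/s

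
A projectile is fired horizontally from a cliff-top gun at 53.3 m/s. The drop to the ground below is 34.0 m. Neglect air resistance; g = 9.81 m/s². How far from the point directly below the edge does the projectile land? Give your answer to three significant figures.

Initial vertical velocity is zero, so the fall time comes from h = ½ g t²: t = √(2 × 34.0 / 9.81) = 2.633 s.
Horizontal motion is uniform at 53.3 m/s, so x = 53.3 × 2.633 = 140 m.

140 m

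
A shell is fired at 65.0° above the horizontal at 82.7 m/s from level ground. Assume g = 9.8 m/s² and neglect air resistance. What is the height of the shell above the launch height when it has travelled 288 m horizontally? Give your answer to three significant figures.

285 m

v_x = 82.7 cos 65.0° = 34.95 m/s, v_y0 = 82.7 sin 65.0° = 74.95 m/s.
Time to reach x = 288 m: t = x / v_x = 288 / 34.95 = 8.240 s.
y = v_y0 t − ½ g t² = 74.95×8.240 − 4.900×8.240² = 285 m.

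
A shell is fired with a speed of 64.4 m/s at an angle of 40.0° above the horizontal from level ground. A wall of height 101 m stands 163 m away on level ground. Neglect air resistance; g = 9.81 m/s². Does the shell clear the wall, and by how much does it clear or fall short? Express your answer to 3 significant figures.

No — it falls 17.8 m short of clearing the wall.

v_x = 64.4 cos 40.0° = 49.33 m/s; v_y0 = 64.4 sin 40.0° = 41.40 m/s.
Time to reach the wall: t = 163 / 49.33 = 3.304 s.
Height at that point: y = 41.40×3.304 − 4.905×3.304² = 83.24 m.
That is 101 − 83.24 = 17.8 m below the top of the wall, so the shell does not clear it.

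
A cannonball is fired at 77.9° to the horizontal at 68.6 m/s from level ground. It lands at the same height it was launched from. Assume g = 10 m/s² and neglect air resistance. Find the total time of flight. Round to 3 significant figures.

Vertical component: v_y = 68.6 sin 77.9° = 67.08 m/s.
For a projectile landing at launch height, time of flight is t = 2 v_y / g = 2 × 67.08 / 10 = 13.4 s.

13.4 s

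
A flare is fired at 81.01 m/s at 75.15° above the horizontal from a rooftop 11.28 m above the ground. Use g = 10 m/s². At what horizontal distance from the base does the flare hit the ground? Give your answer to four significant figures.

Components: v_x = 81.01 cos 75.15° = 20.762 m/s, v_y = 81.01 sin 75.15° = 78.304 m/s.
Vertical: 0 = 11.28 + 78.304 t − ½(10) t² ⇒ 5.000 t² − 78.304 t − 11.28 = 0.
t = [78.304 + √(6131.5 + 225.60)] / 10.00 = 15.804 s.
Horizontal: R = v_x · t = 20.762 × 15.804 = 328.1 m.

328.1 m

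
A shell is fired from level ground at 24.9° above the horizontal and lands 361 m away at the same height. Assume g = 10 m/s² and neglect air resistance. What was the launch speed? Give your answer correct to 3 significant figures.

On level ground, R = v₀² sin(2θ) / g, so v₀ = √(R g / sin 2θ).
sin(2 × 24.9°) = 0.7638.
v₀ = √(361 × 10 / 0.7638) = √4726 = 68.7 m/s.

68.7 m/s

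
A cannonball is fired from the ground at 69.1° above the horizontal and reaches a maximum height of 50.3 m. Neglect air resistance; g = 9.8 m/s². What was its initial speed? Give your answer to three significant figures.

At maximum height v_y = 0, so (v₀ sin θ)² = 2 g H.
v₀ sin 69.1° = √(2 × 9.8 × 50.3) = 31.40 m/s.
v₀ = 31.40 / sin 69.1° = 31.40 / 0.9342 = 33.6 m/s.

33.6 m/s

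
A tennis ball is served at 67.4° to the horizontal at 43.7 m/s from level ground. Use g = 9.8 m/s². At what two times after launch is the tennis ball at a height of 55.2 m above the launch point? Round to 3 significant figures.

1.73 s and 6.50 s

v_y0 = 43.7 sin 67.4° = 40.34 m/s.
Set y = v_y0 t − ½ g t² = 55.2: 4.900 t² − 40.34 t + 55.2 = 0.
t = [40.34 ± √(1627 − 1082)] / 9.8 = (40.34 ± 23.35) / 9.8, giving t = 1.73 s or t = 6.50 s.
So the tennis ball is at 55.2 m at t = 1.73 s (rising) and t = 6.50 s (falling).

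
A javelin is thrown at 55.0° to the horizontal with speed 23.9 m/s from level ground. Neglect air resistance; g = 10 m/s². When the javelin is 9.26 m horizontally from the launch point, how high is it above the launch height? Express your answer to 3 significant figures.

v_x = 23.9 cos 55.0° = 13.71 m/s, v_y0 = 23.9 sin 55.0° = 19.58 m/s.
Time to reach x = 9.26 m: t = x / v_x = 9.26 / 13.71 = 0.6754 s.
y = v_y0 t − ½ g t² = 19.58×0.6754 − 5.000×0.6754² = 10.9 m.

10.9 m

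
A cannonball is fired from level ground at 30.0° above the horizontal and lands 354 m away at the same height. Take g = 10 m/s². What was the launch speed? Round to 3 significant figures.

On level ground, R = v₀² sin(2θ) / g, so v₀ = √(R g / sin 2θ).
sin(2 × 30.0°) = 0.8660.
v₀ = √(354 × 10 / 0.8660) = √4088 = 63.9 m/s.

63.9 m/s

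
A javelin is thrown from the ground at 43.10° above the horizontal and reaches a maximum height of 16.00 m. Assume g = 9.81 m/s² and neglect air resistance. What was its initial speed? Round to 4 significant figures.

At maximum height v_y = 0, so (v₀ sin θ)² = 2 g H.
v₀ sin 43.10° = √(2 × 9.81 × 16.00) = 17.718 m/s.
v₀ = 17.718 / sin 43.10° = 17.718 / 0.6833 = 25.93 m/s.

25.93 m/s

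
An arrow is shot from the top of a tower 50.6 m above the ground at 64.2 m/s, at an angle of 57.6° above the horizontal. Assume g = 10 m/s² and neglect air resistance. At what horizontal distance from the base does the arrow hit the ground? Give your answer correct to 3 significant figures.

Components: v_x = 64.2 cos 57.6° = 34.40 m/s, v_y = 64.2 sin 57.6° = 54.21 m/s.
Vertical: 0 = 50.6 + 54.21 t − ½(10) t² ⇒ 5.000 t² − 54.21 t − 50.6 = 0.
t = [54.21 + √(2939 + 1012)] / 10.00 = 11.71 s.
Horizontal: R = v_x · t = 34.40 × 11.71 = 403 m.

403 m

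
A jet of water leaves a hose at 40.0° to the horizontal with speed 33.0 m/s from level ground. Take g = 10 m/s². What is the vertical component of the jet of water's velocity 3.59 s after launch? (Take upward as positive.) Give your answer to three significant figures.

-14.7 m/s

Initial vertical component: v_y0 = 33.0 sin 40.0° = 21.21 m/s.
v_y(t) = v_y0 − g t = 21.21 − 10 × 3.59 = -14.7 m/s.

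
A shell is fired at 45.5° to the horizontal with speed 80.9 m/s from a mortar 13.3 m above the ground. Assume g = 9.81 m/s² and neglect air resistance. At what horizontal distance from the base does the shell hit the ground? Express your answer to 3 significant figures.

Components: v_x = 80.9 cos 45.5° = 56.70 m/s, v_y = 80.9 sin 45.5° = 57.70 m/s.
Vertical: 0 = 13.3 + 57.70 t − ½(9.81) t² ⇒ 4.905 t² − 57.70 t − 13.3 = 0.
t = [57.70 + √(3329 + 260.9)] / 9.810 = 11.99 s.
Horizontal: R = v_x · t = 56.70 × 11.99 = 680 m.

680 m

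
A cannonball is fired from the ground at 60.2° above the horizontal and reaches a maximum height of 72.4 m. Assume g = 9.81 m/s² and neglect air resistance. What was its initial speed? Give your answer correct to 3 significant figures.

At maximum height v_y = 0, so (v₀ sin θ)² = 2 g H.
v₀ sin 60.2° = √(2 × 9.81 × 72.4) = 37.69 m/s.
v₀ = 37.69 / sin 60.2° = 37.69 / 0.8678 = 43.4 m/s.

43.4 m/s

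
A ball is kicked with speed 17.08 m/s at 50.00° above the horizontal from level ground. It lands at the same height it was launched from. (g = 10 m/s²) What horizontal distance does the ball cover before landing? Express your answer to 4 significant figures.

For level ground, R = v₀² sin(2θ) / g.
sin(2 × 50.00°) = sin 100.00° = 0.9848.
R = (17.08)² × 0.9848 / 10 = 28.73 m.

28.73 m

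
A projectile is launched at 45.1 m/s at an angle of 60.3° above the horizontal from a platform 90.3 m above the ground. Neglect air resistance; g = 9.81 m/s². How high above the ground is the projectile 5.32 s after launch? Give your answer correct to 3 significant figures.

v_y0 = 45.1 sin 60.3° = 39.18 m/s.
y(t) = 90.3 + v_y0 t − ½ g t² = 90.3 + 39.18×5.32 − ½×9.81×5.32² = 160 m.

160 m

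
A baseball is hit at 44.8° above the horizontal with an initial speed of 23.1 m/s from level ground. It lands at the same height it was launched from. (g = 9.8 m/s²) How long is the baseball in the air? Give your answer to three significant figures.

Vertical component: v_y = 23.1 sin 44.8° = 16.28 m/s.
For a projectile landing at launch height, time of flight is t = 2 v_y / g = 2 × 16.28 / 9.8 = 3.32 s.

3.32 s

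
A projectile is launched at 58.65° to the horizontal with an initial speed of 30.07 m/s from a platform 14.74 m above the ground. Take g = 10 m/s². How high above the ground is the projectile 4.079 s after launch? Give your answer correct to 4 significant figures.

36.30 m

v_y0 = 30.07 sin 58.65° = 25.680 m/s.
y(t) = 14.74 + v_y0 t − ½ g t² = 14.74 + 25.680×4.079 − ½×10×4.079² = 36.30 m.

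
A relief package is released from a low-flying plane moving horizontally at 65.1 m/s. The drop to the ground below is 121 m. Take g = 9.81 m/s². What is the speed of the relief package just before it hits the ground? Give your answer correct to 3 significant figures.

Fall time: t = √(2 × 121 / 9.81) = 4.967 s.
At impact: v_x = 65.1 m/s (unchanged), v_y = g t = 9.81 × 4.967 = 48.73 m/s.
Speed = √(v_x² + v_y²) = √(4238 + 2375) = 81.3 m/s.

81.3 m/s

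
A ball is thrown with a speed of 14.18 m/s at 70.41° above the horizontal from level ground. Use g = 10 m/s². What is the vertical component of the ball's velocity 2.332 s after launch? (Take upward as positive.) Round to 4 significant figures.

-9.961 m/s

Initial vertical component: v_y0 = 14.18 sin 70.41° = 13.359 m/s.
v_y(t) = v_y0 − g t = 13.359 − 10 × 2.332 = -9.961 m/s.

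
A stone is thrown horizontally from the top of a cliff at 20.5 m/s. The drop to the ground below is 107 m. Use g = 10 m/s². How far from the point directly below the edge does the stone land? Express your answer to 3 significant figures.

Initial vertical velocity is zero, so the fall time comes from h = ½ g t²: t = √(2 × 107 / 10) = 4.626 s.
Horizontal motion is uniform at 20.5 m/s, so x = 20.5 × 4.626 = 94.8 m.

94.8 m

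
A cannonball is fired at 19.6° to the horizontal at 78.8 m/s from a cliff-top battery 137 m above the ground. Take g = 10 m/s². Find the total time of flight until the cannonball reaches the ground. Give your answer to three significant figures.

8.51 s

Vertical component: v_y = 78.8 sin 19.6° = 26.43 m/s.
Taking up as positive with launch at y = 137 m, landing at y = 0: 0 = 137 + 26.43 t − ½(10) t².
Solving 5.000 t² − 26.43 t − 137 = 0 gives t = [26.43 + √(26.43² + 4·5.000·137)] / 10.00 = 8.51 s.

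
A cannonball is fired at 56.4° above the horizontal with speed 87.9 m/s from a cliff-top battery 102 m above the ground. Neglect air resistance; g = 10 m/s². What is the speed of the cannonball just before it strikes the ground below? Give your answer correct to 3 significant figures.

98.8 m/s

v_x = 87.9 cos 56.4° = 48.64 m/s is unchanged throughout.
For the vertical component, v_y² = v_y0² + 2 g h = (73.21)² + 2×10×102 = 7400, so |v_y| = 86.02 m/s.
Impact speed = √(v_x² + v_y²) = √(2366 + 7400) = 98.8 m/s.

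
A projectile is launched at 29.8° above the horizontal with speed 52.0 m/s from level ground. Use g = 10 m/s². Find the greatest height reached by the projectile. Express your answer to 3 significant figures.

Vertical component of launch velocity: v_y = 52.0 sin 29.8° = 25.84 m/s.
At the highest point the vertical velocity is zero, so v_y² = 2 g h_max.
h_max = (25.84)² / (2 × 10) = 667.7 / 20.00 = 33.4 m.

33.4 m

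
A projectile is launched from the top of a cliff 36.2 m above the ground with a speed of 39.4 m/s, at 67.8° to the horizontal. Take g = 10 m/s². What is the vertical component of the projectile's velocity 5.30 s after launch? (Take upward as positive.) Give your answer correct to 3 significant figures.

Initial vertical component: v_y0 = 39.4 sin 67.8° = 36.48 m/s.
v_y(t) = v_y0 − g t = 36.48 − 10 × 5.30 = -16.5 m/s.

-16.5 m/s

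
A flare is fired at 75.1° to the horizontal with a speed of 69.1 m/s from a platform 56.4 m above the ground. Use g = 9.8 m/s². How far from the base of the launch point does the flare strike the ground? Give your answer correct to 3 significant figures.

256 m

Components: v_x = 69.1 cos 75.1° = 17.77 m/s, v_y = 69.1 sin 75.1° = 66.78 m/s.
Vertical: 0 = 56.4 + 66.78 t − ½(9.8) t² ⇒ 4.900 t² − 66.78 t − 56.4 = 0.
t = [66.78 + √(4460 + 1105)] / 9.800 = 14.43 s.
Horizontal: R = v_x · t = 17.77 × 14.43 = 256 m.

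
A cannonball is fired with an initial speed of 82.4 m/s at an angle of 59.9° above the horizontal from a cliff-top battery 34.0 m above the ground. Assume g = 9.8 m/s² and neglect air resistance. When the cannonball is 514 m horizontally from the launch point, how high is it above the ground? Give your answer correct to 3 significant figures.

163 m

v_x = 82.4 cos 59.9° = 41.32 m/s, v_y0 = 82.4 sin 59.9° = 71.29 m/s.
Time to reach x = 514 m: t = x / v_x = 514 / 41.32 = 12.44 s.
y = 34.0 + v_y0 t − ½ g t² = 34.0 + 71.29×12.44 − 4.900×12.44² = 163 m.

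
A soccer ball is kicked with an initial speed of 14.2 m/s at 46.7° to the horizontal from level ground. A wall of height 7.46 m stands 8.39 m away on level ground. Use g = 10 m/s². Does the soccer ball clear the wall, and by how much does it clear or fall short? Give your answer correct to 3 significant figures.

v_x = 14.2 cos 46.7° = 9.739 m/s; v_y0 = 14.2 sin 46.7° = 10.33 m/s.
Time to reach the wall: t = 8.39 / 9.739 = 0.8615 s.
Height at that point: y = 10.33×0.8615 − 5.000×0.8615² = 5.188 m.
That is 7.46 − 5.188 = 2.27 m below the top of the wall, so the soccer ball does not clear it.

No — it falls 2.27 m short of clearing the wall.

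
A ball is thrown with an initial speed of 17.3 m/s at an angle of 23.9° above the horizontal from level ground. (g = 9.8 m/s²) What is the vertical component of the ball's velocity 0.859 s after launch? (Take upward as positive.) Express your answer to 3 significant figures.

Initial vertical component: v_y0 = 17.3 sin 23.9° = 7.009 m/s.
v_y(t) = v_y0 − g t = 7.009 − 9.8 × 0.859 = -1.41 m/s.

-1.41 m/s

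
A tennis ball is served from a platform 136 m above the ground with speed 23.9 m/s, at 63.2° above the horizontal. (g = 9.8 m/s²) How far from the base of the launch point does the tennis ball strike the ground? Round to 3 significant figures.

84.9 m

Components: v_x = 23.9 cos 63.2° = 10.78 m/s, v_y = 23.9 sin 63.2° = 21.33 m/s.
Vertical: 0 = 136 + 21.33 t − ½(9.8) t² ⇒ 4.900 t² − 21.33 t − 136 = 0.
t = [21.33 + √(455.0 + 2666)] / 9.800 = 7.877 s.
Horizontal: R = v_x · t = 10.78 × 7.877 = 84.9 m.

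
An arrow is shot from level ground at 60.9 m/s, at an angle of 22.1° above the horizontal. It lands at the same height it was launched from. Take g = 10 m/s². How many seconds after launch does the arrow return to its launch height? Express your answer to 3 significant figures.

Vertical component: v_y = 60.9 sin 22.1° = 22.91 m/s.
For a projectile landing at launch height, time of flight is t = 2 v_y / g = 2 × 22.91 / 10 = 4.58 s.

4.58 s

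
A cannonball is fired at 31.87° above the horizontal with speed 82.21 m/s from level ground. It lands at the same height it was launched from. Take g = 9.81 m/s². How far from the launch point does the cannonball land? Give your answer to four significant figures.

617.8 m

Components: v_x = 82.21 cos 31.87° = 69.817 m/s, v_y = 82.21 sin 31.87° = 43.406 m/s.
Time of flight (same landing height): t = 2 v_y / g = 2 × 43.406 / 9.81 = 8.8493 s.
Range: R = v_x · t = 69.817 × 8.8493 = 617.8 m.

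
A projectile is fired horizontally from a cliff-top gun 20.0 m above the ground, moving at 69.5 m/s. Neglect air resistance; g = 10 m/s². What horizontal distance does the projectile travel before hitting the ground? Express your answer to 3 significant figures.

Initial vertical velocity is zero, so the fall time comes from h = ½ g t²: t = √(2 × 20.0 / 10) = 2.000 s.
Horizontal motion is uniform at 69.5 m/s, so x = 69.5 × 2.000 = 139 m.

139 m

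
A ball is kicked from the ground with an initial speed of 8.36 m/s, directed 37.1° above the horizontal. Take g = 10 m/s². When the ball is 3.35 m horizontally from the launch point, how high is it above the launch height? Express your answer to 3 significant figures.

1.27 m

v_x = 8.36 cos 37.1° = 6.668 m/s, v_y0 = 8.36 sin 37.1° = 5.043 m/s.
Time to reach x = 3.35 m: t = x / v_x = 3.35 / 6.668 = 0.5024 s.
y = v_y0 t − ½ g t² = 5.043×0.5024 − 5.000×0.5024² = 1.27 m.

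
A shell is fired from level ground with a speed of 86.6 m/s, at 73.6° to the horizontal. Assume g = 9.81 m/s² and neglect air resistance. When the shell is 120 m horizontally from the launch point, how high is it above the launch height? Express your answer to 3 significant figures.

v_x = 86.6 cos 73.6° = 24.45 m/s, v_y0 = 86.6 sin 73.6° = 83.08 m/s.
Time to reach x = 120 m: t = x / v_x = 120 / 24.45 = 4.908 s.
y = v_y0 t − ½ g t² = 83.08×4.908 − 4.905×4.908² = 290 m.

290 m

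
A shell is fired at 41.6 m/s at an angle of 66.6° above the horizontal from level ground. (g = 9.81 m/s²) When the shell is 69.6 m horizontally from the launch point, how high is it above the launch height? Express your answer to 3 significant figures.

v_x = 41.6 cos 66.6° = 16.52 m/s, v_y0 = 41.6 sin 66.6° = 38.18 m/s.
Time to reach x = 69.6 m: t = x / v_x = 69.6 / 16.52 = 4.213 s.
y = v_y0 t − ½ g t² = 38.18×4.213 − 4.905×4.213² = 73.8 m.

73.8 m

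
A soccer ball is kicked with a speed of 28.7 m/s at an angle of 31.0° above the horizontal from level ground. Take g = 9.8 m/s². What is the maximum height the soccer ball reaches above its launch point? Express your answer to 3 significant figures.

Vertical component of launch velocity: v_y = 28.7 sin 31.0° = 14.78 m/s.
At the highest point the vertical velocity is zero, so v_y² = 2 g h_max.
h_max = (14.78)² / (2 × 9.8) = 218.4 / 19.60 = 11.1 m.

11.1 m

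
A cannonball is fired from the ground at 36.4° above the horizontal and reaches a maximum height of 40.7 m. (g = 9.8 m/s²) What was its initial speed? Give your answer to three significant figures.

At maximum height v_y = 0, so (v₀ sin θ)² = 2 g H.
v₀ sin 36.4° = √(2 × 9.8 × 40.7) = 28.24 m/s.
v₀ = 28.24 / sin 36.4° = 28.24 / 0.5934 = 47.6 m/s.

47.6 m/s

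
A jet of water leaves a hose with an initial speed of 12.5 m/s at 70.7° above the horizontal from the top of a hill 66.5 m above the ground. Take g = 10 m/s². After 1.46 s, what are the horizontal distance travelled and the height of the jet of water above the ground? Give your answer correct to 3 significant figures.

x = 6.03 m, y = 73.1 m

v_x = 12.5 cos 70.7° = 4.131 m/s; v_y0 = 12.5 sin 70.7° = 11.80 m/s.
x = v_x t = 4.131 × 1.46 = 6.03 m.
y = 66.5 + v_y0 t − ½ g t² = 73.1 m.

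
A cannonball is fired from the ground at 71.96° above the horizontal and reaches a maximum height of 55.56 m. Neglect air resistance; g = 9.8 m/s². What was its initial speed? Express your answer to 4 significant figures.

34.71 m/s

At maximum height v_y = 0, so (v₀ sin θ)² = 2 g H.
v₀ sin 71.96° = √(2 × 9.8 × 55.56) = 33.000 m/s.
v₀ = 33.000 / sin 71.96° = 33.000 / 0.9508 = 34.71 m/s.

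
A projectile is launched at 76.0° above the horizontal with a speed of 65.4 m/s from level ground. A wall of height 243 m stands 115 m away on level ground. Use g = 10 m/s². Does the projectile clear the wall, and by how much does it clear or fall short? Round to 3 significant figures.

v_x = 65.4 cos 76.0° = 15.82 m/s; v_y0 = 65.4 sin 76.0° = 63.46 m/s.
Time to reach the wall: t = 115 / 15.82 = 7.269 s.
Height at that point: y = 63.46×7.269 − 5.000×7.269² = 197.1 m.
That is 243 − 197.1 = 45.9 m below the top of the wall, so the projectile does not clear it.

No — it falls 45.9 m short of clearing the wall.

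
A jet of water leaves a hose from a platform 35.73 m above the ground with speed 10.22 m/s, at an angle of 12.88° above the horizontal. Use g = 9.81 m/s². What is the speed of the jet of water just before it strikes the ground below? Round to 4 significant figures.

v_x = 10.22 cos 12.88° = 9.9629 m/s is unchanged throughout.
For the vertical component, v_y² = v_y0² + 2 g h = (2.2781)² + 2×9.81×35.73 = 706.21, so |v_y| = 26.575 m/s.
Impact speed = √(v_x² + v_y²) = √(99.259 + 706.21) = 28.38 m/s.

28.38 m/s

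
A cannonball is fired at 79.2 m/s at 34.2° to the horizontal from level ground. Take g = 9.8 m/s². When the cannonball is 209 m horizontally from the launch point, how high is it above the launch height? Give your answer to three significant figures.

v_x = 79.2 cos 34.2° = 65.50 m/s, v_y0 = 79.2 sin 34.2° = 44.52 m/s.
Time to reach x = 209 m: t = x / v_x = 209 / 65.50 = 3.191 s.
y = v_y0 t − ½ g t² = 44.52×3.191 − 4.900×3.191² = 92.2 m.

92.2 m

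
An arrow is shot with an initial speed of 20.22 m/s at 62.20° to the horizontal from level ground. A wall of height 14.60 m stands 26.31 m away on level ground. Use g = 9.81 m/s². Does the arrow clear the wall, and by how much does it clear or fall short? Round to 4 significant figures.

v_x = 20.22 cos 62.20° = 9.4303 m/s; v_y0 = 20.22 sin 62.20° = 17.886 m/s.
Time to reach the wall: t = 26.31 / 9.4303 = 2.7899 s.
Height at that point: y = 17.886×2.7899 − 4.905×2.7899² = 11.722 m.
That is 14.60 − 11.722 = 2.878 m below the top of the wall, so the arrow does not clear it.

No — it falls 2.878 m short of clearing the wall.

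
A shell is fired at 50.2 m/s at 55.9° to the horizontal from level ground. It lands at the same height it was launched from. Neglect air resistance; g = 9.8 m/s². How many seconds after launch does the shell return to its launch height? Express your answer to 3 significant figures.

Vertical component: v_y = 50.2 sin 55.9° = 41.57 m/s.
For a projectile landing at launch height, time of flight is t = 2 v_y / g = 2 × 41.57 / 9.8 = 8.48 s.

8.48 s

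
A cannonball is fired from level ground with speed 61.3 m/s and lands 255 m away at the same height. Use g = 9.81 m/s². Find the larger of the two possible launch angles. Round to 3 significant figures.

69.1°

Level-ground range: R = v₀² sin(2θ)/g ⇒ sin 2θ = R g / v₀² = 255×9.81/61.3² = 0.6657.
2θ = arcsin(0.6657) = 41.74° or 180° − 41.74° = 138.26°.
So θ = 20.9° or θ = 69.1°.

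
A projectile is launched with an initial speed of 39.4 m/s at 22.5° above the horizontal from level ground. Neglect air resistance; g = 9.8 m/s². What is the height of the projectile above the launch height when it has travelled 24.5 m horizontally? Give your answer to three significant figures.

v_x = 39.4 cos 22.5° = 36.40 m/s, v_y0 = 39.4 sin 22.5° = 15.08 m/s.
Time to reach x = 24.5 m: t = x / v_x = 24.5 / 36.40 = 0.6731 s.
y = v_y0 t − ½ g t² = 15.08×0.6731 − 4.900×0.6731² = 7.93 m.

7.93 m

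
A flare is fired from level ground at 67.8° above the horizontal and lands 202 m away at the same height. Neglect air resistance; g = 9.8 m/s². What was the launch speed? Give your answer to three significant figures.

53.2 m/s

On level ground, R = v₀² sin(2θ) / g, so v₀ = √(R g / sin 2θ).
sin(2 × 67.8°) = 0.6997.
v₀ = √(202 × 9.8 / 0.6997) = √2829 = 53.2 m/s.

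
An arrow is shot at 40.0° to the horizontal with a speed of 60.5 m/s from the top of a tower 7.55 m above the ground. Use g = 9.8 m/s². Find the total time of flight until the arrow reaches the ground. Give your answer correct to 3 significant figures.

8.13 s

Vertical component: v_y = 60.5 sin 40.0° = 38.89 m/s.
Taking up as positive with launch at y = 7.55 m, landing at y = 0: 0 = 7.55 + 38.89 t − ½(9.8) t².
Solving 4.900 t² − 38.89 t − 7.55 = 0 gives t = [38.89 + √(38.89² + 4·4.900·7.55)] / 9.800 = 8.13 s.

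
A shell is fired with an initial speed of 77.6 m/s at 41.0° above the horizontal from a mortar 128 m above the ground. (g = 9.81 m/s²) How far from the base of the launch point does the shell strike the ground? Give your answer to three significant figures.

730 m

Components: v_x = 77.6 cos 41.0° = 58.57 m/s, v_y = 77.6 sin 41.0° = 50.91 m/s.
Vertical: 0 = 128 + 50.91 t − ½(9.81) t² ⇒ 4.905 t² − 50.91 t − 128 = 0.
t = [50.91 + √(2592 + 2511)] / 9.810 = 12.47 s.
Horizontal: R = v_x · t = 58.57 × 12.47 = 730 m.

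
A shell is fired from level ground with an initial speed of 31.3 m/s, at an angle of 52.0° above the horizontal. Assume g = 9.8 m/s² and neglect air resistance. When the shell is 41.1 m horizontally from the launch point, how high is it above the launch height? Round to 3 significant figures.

v_x = 31.3 cos 52.0° = 19.27 m/s, v_y0 = 31.3 sin 52.0° = 24.66 m/s.
Time to reach x = 41.1 m: t = x / v_x = 41.1 / 19.27 = 2.133 s.
y = v_y0 t − ½ g t² = 24.66×2.133 − 4.900×2.133² = 30.3 m.

30.3 m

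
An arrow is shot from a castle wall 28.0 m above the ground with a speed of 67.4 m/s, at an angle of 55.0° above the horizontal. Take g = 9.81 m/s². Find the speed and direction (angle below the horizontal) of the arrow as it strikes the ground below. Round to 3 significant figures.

71.4 m/s at 57.2° below the horizontal

v_x = 67.4 cos 55.0° = 38.66 m/s (constant).
|v_y| at impact = √((55.21)² + 2×9.81×28.0) = 59.98 m/s.
Speed = √(38.66² + 59.98²) = 71.4 m/s; angle = arctan(59.98/38.66) = 57.2° below horizontal.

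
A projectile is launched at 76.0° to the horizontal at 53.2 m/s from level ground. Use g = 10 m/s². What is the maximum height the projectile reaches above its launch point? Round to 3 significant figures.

Vertical component of launch velocity: v_y = 53.2 sin 76.0° = 51.62 m/s.
At the highest point the vertical velocity is zero, so v_y² = 2 g h_max.
h_max = (51.62)² / (2 × 10) = 2665 / 20.00 = 133 m.

133 m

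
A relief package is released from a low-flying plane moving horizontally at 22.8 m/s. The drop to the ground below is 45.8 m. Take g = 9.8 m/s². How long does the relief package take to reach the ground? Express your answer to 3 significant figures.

The horizontal speed doesn't affect the fall. With v_y0 = 0, h = ½ g t².
t = √(2 × 45.8 / 9.8) = √9.347 = 3.06 s.

3.06 s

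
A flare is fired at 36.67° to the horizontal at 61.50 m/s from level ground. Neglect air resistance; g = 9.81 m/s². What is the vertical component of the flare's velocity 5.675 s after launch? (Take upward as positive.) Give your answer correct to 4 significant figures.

Initial vertical component: v_y0 = 61.50 sin 36.67° = 36.728 m/s.
v_y(t) = v_y0 − g t = 36.728 − 9.81 × 5.675 = -18.94 m/s.

-18.94 m/s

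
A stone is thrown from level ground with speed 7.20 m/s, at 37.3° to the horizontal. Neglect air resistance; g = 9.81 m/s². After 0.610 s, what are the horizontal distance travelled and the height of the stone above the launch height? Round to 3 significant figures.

x = 3.49 m, y = 0.836 m

v_x = 7.20 cos 37.3° = 5.727 m/s; v_y0 = 7.20 sin 37.3° = 4.363 m/s.
x = v_x t = 5.727 × 0.610 = 3.49 m.
y = v_y0 t − ½ g t² = 4.363×0.610 − 4.905×0.610² = 0.836 m.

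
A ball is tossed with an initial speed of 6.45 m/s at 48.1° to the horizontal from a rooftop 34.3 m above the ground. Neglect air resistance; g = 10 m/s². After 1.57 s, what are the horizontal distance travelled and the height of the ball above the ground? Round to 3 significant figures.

x = 6.76 m, y = 29.5 m

v_x = 6.45 cos 48.1° = 4.308 m/s; v_y0 = 6.45 sin 48.1° = 4.801 m/s.
x = v_x t = 4.308 × 1.57 = 6.76 m.
y = 34.3 + v_y0 t − ½ g t² = 29.5 m.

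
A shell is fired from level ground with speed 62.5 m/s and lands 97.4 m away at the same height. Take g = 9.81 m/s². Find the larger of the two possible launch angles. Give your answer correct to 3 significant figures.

Level-ground range: R = v₀² sin(2θ)/g ⇒ sin 2θ = R g / v₀² = 97.4×9.81/62.5² = 0.2446.
2θ = arcsin(0.2446) = 14.16° or 180° − 14.16° = 165.84°.
So θ = 7.08° or θ = 82.9°.

82.9°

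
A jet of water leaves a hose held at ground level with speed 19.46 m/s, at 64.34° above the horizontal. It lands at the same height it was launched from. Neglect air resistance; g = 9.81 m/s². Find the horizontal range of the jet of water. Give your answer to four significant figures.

Components: v_x = 19.46 cos 64.34° = 8.4268 m/s, v_y = 19.46 sin 64.34° = 17.541 m/s.
Time of flight (same landing height): t = 2 v_y / g = 2 × 17.541 / 9.81 = 3.5761 s.
Range: R = v_x · t = 8.4268 × 3.5761 = 30.14 m.

30.14 m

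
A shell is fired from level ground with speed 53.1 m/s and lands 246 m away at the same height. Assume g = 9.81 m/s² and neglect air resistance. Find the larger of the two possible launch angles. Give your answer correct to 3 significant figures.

Level-ground range: R = v₀² sin(2θ)/g ⇒ sin 2θ = R g / v₀² = 246×9.81/53.1² = 0.8559.
2θ = arcsin(0.8559) = 58.86° or 180° − 58.86° = 121.14°.
So θ = 29.4° or θ = 60.6°.

60.6°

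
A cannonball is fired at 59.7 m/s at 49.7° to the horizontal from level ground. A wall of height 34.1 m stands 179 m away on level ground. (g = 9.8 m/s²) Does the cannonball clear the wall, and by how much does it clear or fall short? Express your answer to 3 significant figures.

Yes — it clears the wall by 71.7 m.

v_x = 59.7 cos 49.7° = 38.61 m/s; v_y0 = 59.7 sin 49.7° = 45.53 m/s.
Time to reach the wall: t = 179 / 38.61 = 4.636 s.
Height at that point: y = 45.53×4.636 − 4.900×4.636² = 105.8 m.
That is 105.8 − 34.1 = 71.7 m above the top of the wall, so the cannonball clears it.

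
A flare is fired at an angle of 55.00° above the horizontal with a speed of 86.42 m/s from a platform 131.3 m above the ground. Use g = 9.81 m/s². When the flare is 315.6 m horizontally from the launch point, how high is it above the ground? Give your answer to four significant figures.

383.2 m

v_x = 86.42 cos 55.00° = 49.568 m/s, v_y0 = 86.42 sin 55.00° = 70.791 m/s.
Time to reach x = 315.6 m: t = x / v_x = 315.6 / 49.568 = 6.3670 s.
y = 131.3 + v_y0 t − ½ g t² = 131.3 + 70.791×6.3670 − 4.905×6.3670² = 383.2 m.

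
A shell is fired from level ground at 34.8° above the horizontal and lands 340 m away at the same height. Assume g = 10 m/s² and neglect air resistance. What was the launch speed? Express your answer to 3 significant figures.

On level ground, R = v₀² sin(2θ) / g, so v₀ = √(R g / sin 2θ).
sin(2 × 34.8°) = 0.9373.
v₀ = √(340 × 10 / 0.9373) = √3627 = 60.2 m/s.

60.2 m/s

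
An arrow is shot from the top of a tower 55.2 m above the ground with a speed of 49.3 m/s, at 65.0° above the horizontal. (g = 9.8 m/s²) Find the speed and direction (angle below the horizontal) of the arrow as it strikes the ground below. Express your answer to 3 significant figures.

59.3 m/s at 69.4° below the horizontal

v_x = 49.3 cos 65.0° = 20.84 m/s (constant).
|v_y| at impact = √((44.68)² + 2×9.8×55.2) = 55.48 m/s.
Speed = √(20.84² + 55.48²) = 59.3 m/s; angle = arctan(55.48/20.84) = 69.4° below horizontal.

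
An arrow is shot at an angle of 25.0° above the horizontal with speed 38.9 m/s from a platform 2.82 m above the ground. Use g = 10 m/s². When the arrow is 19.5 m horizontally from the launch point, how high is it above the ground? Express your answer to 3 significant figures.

10.4 m

v_x = 38.9 cos 25.0° = 35.26 m/s, v_y0 = 38.9 sin 25.0° = 16.44 m/s.
Time to reach x = 19.5 m: t = x / v_x = 19.5 / 35.26 = 0.5530 s.
y = 2.82 + v_y0 t − ½ g t² = 2.82 + 16.44×0.5530 − 5.000×0.5530² = 10.4 m.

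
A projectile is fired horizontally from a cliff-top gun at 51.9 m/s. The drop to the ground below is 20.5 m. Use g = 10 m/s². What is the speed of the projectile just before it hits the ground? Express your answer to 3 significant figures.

55.7 m/s

Fall time: t = √(2 × 20.5 / 10) = 2.025 s.
At impact: v_x = 51.9 m/s (unchanged), v_y = g t = 10 × 2.025 = 20.25 m/s.
Speed = √(v_x² + v_y²) = √(2694 + 410.1) = 55.7 m/s.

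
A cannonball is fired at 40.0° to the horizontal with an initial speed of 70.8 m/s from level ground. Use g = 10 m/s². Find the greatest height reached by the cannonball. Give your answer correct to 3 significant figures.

104 m

Vertical component of launch velocity: v_y = 70.8 sin 40.0° = 45.51 m/s.
At the highest point the vertical velocity is zero, so v_y² = 2 g h_max.
h_max = (45.51)² / (2 × 10) = 2071 / 20.00 = 104 m.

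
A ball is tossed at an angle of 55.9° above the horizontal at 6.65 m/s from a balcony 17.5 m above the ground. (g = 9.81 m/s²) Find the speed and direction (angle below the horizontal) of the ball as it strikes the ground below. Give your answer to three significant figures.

v_x = 6.65 cos 55.9° = 3.728 m/s (constant).
|v_y| at impact = √((5.507)² + 2×9.81×17.5) = 19.33 m/s.
Speed = √(3.728² + 19.33²) = 19.7 m/s; angle = arctan(19.33/3.728) = 79.1° below horizontal.

19.7 m/s at 79.1° below the horizontal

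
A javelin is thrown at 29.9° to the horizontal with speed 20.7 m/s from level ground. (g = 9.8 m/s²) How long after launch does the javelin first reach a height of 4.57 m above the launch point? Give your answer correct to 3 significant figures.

v_y0 = 20.7 sin 29.9° = 10.32 m/s.
Set y = v_y0 t − ½ g t² = 4.57: 4.900 t² − 10.32 t + 4.57 = 0.
t = [10.32 ± √(106.5 − 89.57)] / 9.8 = (10.32 ± 4.115) / 9.8, giving t = 0.633 s or t = 1.47 s.
The javelin is on the way up at the first time, so t = 0.633 s.

0.633 s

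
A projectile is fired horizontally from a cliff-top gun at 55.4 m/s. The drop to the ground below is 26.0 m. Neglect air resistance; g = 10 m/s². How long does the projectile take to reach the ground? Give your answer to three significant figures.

2.28 s

The horizontal speed doesn't affect the fall. With v_y0 = 0, h = ½ g t².
t = √(2 × 26.0 / 10) = √5.200 = 2.28 s.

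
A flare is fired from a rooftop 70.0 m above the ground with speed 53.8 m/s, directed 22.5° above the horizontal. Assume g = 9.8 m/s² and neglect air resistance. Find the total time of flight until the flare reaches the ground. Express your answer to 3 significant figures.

Vertical component: v_y = 53.8 sin 22.5° = 20.59 m/s.
Taking up as positive with launch at y = 70.0 m, landing at y = 0: 0 = 70.0 + 20.59 t − ½(9.8) t².
Solving 4.900 t² − 20.59 t − 70.0 = 0 gives t = [20.59 + √(20.59² + 4·4.900·70.0)] / 9.800 = 6.43 s.

6.43 s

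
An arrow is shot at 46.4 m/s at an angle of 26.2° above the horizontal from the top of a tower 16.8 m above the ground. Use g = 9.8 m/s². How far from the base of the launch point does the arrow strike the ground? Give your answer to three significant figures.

Components: v_x = 46.4 cos 26.2° = 41.63 m/s, v_y = 46.4 sin 26.2° = 20.49 m/s.
Vertical: 0 = 16.8 + 20.49 t − ½(9.8) t² ⇒ 4.900 t² − 20.49 t − 16.8 = 0.
t = [20.49 + √(419.8 + 329.3)] / 9.800 = 4.884 s.
Horizontal: R = v_x · t = 41.63 × 4.884 = 203 m.

203 m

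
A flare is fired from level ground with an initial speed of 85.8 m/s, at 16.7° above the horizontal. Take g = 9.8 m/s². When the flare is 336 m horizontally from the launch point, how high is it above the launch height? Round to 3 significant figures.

v_x = 85.8 cos 16.7° = 82.18 m/s, v_y0 = 85.8 sin 16.7° = 24.66 m/s.
Time to reach x = 336 m: t = x / v_x = 336 / 82.18 = 4.089 s.
y = v_y0 t − ½ g t² = 24.66×4.089 − 4.900×4.089² = 18.9 m.

18.9 m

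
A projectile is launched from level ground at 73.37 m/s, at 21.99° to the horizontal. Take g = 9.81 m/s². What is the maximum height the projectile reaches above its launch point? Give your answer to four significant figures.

Vertical component of launch velocity: v_y = 73.37 sin 21.99° = 27.473 m/s.
At the highest point the vertical velocity is zero, so v_y² = 2 g h_max.
h_max = (27.473)² / (2 × 9.81) = 754.77 / 19.62 = 38.47 m.

38.47 m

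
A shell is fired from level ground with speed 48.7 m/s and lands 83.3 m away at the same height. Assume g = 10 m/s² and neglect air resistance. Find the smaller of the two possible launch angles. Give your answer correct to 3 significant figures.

10.3°

Level-ground range: R = v₀² sin(2θ)/g ⇒ sin 2θ = R g / v₀² = 83.3×10/48.7² = 0.3512.
2θ = arcsin(0.3512) = 20.56° or 180° − 20.56° = 159.44°.
So θ = 10.3° or θ = 79.7°.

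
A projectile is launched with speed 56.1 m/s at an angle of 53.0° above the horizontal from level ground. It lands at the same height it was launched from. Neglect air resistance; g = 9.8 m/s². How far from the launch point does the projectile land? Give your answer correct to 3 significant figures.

For level ground, R = v₀² sin(2θ) / g.
sin(2 × 53.0°) = sin 106.0° = 0.9613.
R = (56.1)² × 0.9613 / 9.8 = 309 m.

309 m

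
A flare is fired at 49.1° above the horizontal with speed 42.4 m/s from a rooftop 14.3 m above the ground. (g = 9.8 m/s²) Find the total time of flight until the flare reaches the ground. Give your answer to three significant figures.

Vertical component: v_y = 42.4 sin 49.1° = 32.05 m/s.
Taking up as positive with launch at y = 14.3 m, landing at y = 0: 0 = 14.3 + 32.05 t − ½(9.8) t².
Solving 4.900 t² − 32.05 t − 14.3 = 0 gives t = [32.05 + √(32.05² + 4·4.900·14.3)] / 9.800 = 6.96 s.

6.96 s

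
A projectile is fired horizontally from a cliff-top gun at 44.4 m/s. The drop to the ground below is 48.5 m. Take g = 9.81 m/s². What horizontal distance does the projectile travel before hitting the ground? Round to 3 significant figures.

Initial vertical velocity is zero, so the fall time comes from h = ½ g t²: t = √(2 × 48.5 / 9.81) = 3.144 s.
Horizontal motion is uniform at 44.4 m/s, so x = 44.4 × 3.144 = 140 m.

140 m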